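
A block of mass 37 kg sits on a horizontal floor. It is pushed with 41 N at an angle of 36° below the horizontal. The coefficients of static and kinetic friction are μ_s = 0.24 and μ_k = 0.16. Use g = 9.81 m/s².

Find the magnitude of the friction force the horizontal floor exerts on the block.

The vertical component of P adds to the normal force: N = m g + P sin α = 363 + 24.1 = 387.1 N.
For equilibrium, f = P cos α = 41×cos 36° = 33.17 N.
The static-friction limit is μ_s N = 92.9 N.
33.17 ≤ 92.9 N → static; friction equals the required 33.2 N.

f ≈ 33.2 N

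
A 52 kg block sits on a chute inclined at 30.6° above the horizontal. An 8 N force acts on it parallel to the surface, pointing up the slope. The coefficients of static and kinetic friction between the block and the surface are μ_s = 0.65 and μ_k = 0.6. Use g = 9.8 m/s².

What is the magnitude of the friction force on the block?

f ≈ 251 N (up the incline)

Perpendicular to the surface, N = m g cos θ = 52·9.8·cos 30.6° = 438.6 N.
Parallel to the incline, ΣF = 0 gives f = m g sin θ − P = 259.4 − 8 = 251.4 N (up-slope positive).
Static friction can supply at most μ_s N = 285.1 N.
Since |251.4| ≤ 285.1 N, the block remains in static equilibrium and friction takes exactly the required value.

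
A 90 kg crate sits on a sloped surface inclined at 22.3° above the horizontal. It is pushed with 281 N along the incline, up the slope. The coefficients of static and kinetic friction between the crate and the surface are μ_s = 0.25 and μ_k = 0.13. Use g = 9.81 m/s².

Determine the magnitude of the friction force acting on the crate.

f ≈ 54 N (up the incline)

Perpendicular to the surface, N = m g cos θ = 90·9.81·cos 22.3° = 816.9 N.
Parallel to the incline, ΣF = 0 gives f = m g sin θ − P = 335 − 281 = 54.02 N (up-slope positive).
Static friction can supply at most μ_s N = 204.2 N.
Since |54.02| ≤ 204.2 N, static friction is sufficient; f equals the required value, not μ_s N.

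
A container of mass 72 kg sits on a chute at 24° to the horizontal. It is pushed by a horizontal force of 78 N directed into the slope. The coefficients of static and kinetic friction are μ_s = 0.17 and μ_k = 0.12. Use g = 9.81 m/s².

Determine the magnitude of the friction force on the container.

Resolve perpendicular to the incline: N = m g cos θ + P sin θ = 72×9.81×cos 24° + 78×sin 24° = 677 N.
Parallel to the incline: P cos θ − m g sin θ = 71.26 − 287.3 = -216 N; the friction needed to balance this is 216 N acting up the slope.
Maximum static friction: μ_s N = 0.17 × 677 = 115.1 N.
|f_req| = 216 > 115.1 N → the container slides down the incline; f = μ_k N = 0.12 × 677 = 81.2 N.

f ≈ 81.2 N (up the incline)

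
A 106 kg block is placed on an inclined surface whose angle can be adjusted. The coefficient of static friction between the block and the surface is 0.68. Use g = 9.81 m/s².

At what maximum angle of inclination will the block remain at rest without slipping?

θ_max ≈ 34.2°

At the slip threshold, m g sin θ = μ_s · m g cos θ, so tan θ = μ_s.
θ_max = arctan(0.68) = 34.2°.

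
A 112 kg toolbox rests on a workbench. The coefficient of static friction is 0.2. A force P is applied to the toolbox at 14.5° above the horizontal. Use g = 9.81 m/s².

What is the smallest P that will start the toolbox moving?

N = m g − P sin α (the pull lifts the toolbox).
At impending slip, P cos α = μ_s N = μ_s (m g − P sin α).
Solving: P (cos α + μ_s sin α) = μ_s m g → P = 0.2×1100/(cos 14.5° + 0.2 sin 14.5°) = 220/1.018 = 216 N.

P ≈ 216 N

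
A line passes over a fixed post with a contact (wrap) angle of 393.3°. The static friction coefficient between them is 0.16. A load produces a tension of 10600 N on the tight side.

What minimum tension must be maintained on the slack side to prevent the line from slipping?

Capstan equation at impending slip: T_tight/T_slack = e^{μβ}.
β = 393.3° = 6.864 rad; e^{μβ} = e^{0.16×6.864} = 2.999.
T_slack = T_tight / e^{μβ} = 10600 / 2.999 = 3530 N.

T_min ≈ 3530 N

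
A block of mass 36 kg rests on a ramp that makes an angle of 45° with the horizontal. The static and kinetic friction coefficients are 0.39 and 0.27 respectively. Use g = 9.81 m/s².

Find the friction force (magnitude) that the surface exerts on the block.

f ≈ 67.4 N (up the incline)

The normal reaction is N = m g cos θ = 249.7 N.
For equilibrium along the incline, friction must balance the weight component: f = m g sin θ = 249.7 N up the slope.
Maximum static friction available: μ_s N = 0.39 × 249.7 = 97.39 N.
|249.7| exceeds 97.39 N, so the block slips down-slope; friction is kinetic, f = μ_k N = 0.27×249.7 = 67.4 N.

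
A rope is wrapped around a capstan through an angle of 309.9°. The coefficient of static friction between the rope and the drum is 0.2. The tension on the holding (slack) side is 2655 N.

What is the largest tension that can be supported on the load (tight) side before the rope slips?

T_max ≈ 7830 N

At impending slip the capstan equation gives T₂/T₁ = e^{μβ} with β in radians.
β = 309.9° × π/180 = 5.409 rad.
e^{μβ} = e^{0.2×5.409} = 2.95.
T₂ = T₁ · e^{μβ} = 2655 × 2.95 = 7830 N.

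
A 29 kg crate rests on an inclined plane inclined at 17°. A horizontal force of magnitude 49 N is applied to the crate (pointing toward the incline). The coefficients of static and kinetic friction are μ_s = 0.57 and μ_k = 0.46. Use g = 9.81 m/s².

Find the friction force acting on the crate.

f ≈ 36.3 N (up the incline)

Resolve perpendicular to the incline: N = m g cos θ + P sin θ = 29×9.81×cos 17° + 49×sin 17° = 286.4 N.
Along the incline, the net driving force (taking up-slope positive) is P cos θ − m g sin θ = 46.86 − 83.18 = -36.32 N, so equilibrium requires friction f = 36.32 N (up-slope).
Maximum static friction: μ_s N = 0.57 × 286.4 = 163.2 N.
|f_req| = 36.32 ≤ 163.2 N → the crate is in equilibrium; friction equals the required value.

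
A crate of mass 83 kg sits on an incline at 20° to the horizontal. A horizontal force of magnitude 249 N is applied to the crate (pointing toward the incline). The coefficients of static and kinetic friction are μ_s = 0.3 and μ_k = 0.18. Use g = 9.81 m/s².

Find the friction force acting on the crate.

f ≈ 44.5 N (up the incline)

Normal direction: N = m g cos θ + P sin θ = 850.3 N.
Along the incline, the net driving force (taking up-slope positive) is P cos θ − m g sin θ = 234 − 278.5 = -44.5 N, so equilibrium requires friction f = 44.5 N (up-slope).
Maximum static friction: μ_s N = 0.3 × 850.3 = 255.1 N.
|f_req| = 44.5 ≤ 255.1 N → the crate is in equilibrium; friction equals the required value.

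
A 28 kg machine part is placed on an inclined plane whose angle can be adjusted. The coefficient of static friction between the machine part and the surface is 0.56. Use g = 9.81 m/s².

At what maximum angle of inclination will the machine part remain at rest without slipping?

At the slip threshold, m g sin θ = μ_s · m g cos θ, so tan θ = μ_s.
θ_max = arctan(0.56) = 29.2°.

θ_max ≈ 29.2°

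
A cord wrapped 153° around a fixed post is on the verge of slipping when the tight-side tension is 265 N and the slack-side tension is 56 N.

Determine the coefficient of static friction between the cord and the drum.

T₂/T₁ = e^{μβ} → μ = ln(T₂/T₁)/β.
β = 153° = 2.67 rad.
μ = ln(265/56)/2.67 = ln(4.732)/2.67 = 0.582.

μ ≈ 0.582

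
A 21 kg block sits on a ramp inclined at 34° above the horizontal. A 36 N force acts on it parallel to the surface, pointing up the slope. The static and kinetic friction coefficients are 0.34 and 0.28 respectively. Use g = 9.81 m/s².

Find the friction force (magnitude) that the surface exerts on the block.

Perpendicular to the surface, N = m g cos θ = 21·9.81·cos 34° = 170.8 N.
For equilibrium along the incline the friction force must supply f = m g sin θ − P = 115.2 − 36 = 79.2 N (positive meaning up-slope).
Static friction can supply at most μ_s N = 58.07 N.
Since |79.2| > 58.07 N, static friction cannot hold it; the block slides down the incline and kinetic friction applies: f = μ_k N = 0.28 × 170.8 = 47.8 N.

f ≈ 47.8 N (up the incline)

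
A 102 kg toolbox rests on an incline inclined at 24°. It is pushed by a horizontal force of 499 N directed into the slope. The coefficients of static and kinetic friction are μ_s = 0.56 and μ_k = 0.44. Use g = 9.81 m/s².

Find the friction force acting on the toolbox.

The horizontal push has a component P sin θ into the surface, so N = m g cos θ + P sin θ = 914.1 + 203 = 1117 N.
Along the incline, the net driving force (taking up-slope positive) is P cos θ − m g sin θ = 455.9 − 407 = 48.87 N, so equilibrium requires friction f = -48.87 N (down-slope).
The limit of static friction is μ_s N = 625.6 N.
|f_req| = 48.87 ≤ 625.6 N → the toolbox is in equilibrium; friction equals the required value.

f ≈ 48.9 N (down the incline)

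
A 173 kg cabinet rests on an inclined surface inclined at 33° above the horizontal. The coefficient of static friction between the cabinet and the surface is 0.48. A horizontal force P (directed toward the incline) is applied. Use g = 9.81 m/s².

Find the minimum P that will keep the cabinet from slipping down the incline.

P_min ≈ 219 N

The cabinet tends to slide down (tan θ > μ_s), so at the point of impending slip friction acts up-slope at its limit: f = μ_s N.
Perpendicular to the incline: N = m g cos θ + P sin θ.
Along the incline: P cos θ + μ_s N = m g sin θ, i.e. P cos θ + μ_s (m g cos θ + P sin θ) = m g sin θ.
Solving, P (cos θ + μ_s sin θ) = m g (sin θ − μ_s cos θ), so P = 1700×0.1421/1.1 = 219 N.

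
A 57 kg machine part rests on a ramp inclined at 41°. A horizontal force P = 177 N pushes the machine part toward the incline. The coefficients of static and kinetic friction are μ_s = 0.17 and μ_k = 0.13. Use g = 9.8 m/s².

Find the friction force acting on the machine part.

f ≈ 69.9 N (up the incline)

Normal direction: N = m g cos θ + P sin θ = 537.7 N.
Along the incline, the net driving force (taking up-slope positive) is P cos θ − m g sin θ = 133.6 − 366.5 = -232.9 N, so equilibrium requires friction f = 232.9 N (up-slope).
Maximum static friction: μ_s N = 0.17 × 537.7 = 91.41 N.
|f_req| = 232.9 > 91.41 N → the machine part slides down the incline; f = μ_k N = 0.13 × 537.7 = 69.9 N.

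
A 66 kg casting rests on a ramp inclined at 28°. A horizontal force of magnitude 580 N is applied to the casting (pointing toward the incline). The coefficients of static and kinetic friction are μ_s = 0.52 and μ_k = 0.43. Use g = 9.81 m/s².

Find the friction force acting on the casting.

f ≈ 208 N (down the incline)

The horizontal push has a component P sin θ into the surface, so N = m g cos θ + P sin θ = 571.7 + 272.3 = 844 N.
Along the incline, the net driving force (taking up-slope positive) is P cos θ − m g sin θ = 512.1 − 304 = 208.1 N, so equilibrium requires friction f = -208.1 N (down-slope).
Maximum static friction: μ_s N = 0.52 × 844 = 438.9 N.
|f_req| = 208.1 ≤ 438.9 N → the casting is in equilibrium; friction equals the required value.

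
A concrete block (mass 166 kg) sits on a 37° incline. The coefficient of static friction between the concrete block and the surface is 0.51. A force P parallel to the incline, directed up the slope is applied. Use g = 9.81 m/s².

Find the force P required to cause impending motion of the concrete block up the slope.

At impending motion up the slope, friction acts down-slope at its limit: f = μ_s N.
P is parallel to the surface, so N = m g cos θ = 1300 N.
Along the incline: P = m g sin θ + μ_s N = 980 + 0.51×1300 = 1640 N.

P ≈ 1640 N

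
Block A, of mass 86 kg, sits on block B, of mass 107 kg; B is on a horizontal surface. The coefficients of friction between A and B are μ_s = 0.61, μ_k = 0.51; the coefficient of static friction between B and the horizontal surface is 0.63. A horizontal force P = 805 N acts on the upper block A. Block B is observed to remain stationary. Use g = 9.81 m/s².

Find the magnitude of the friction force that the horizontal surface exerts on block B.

f ≈ 430 N

Normal force at the A–B interface: N₁ = m_A g = 843.7 N.
Maximum static friction on A from B: μ_s N₁ = 0.61×843.7 = 514.6 N.
P = 805 N exceeds that limit, so A slips over B and the interface friction becomes kinetic: f₁ = μ_k N₁ = 0.51×843.7 = 430 N.
By Newton's third law B feels 430 N forward from A. With B stationary, the floor's static friction on B balances it: f₂ = 430 N (well within μ_s(m_A+m_B)g = 1193 N).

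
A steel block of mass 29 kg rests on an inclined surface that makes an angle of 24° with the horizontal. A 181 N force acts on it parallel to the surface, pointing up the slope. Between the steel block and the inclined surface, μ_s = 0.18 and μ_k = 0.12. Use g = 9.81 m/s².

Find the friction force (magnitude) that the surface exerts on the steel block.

The normal reaction is N = m g cos θ = 259.9 N.
For equilibrium along the incline the friction force must supply f = m g sin θ − P = 115.7 − 181 = -65.29 N (positive meaning up-slope).
Static friction can supply at most μ_s N = 46.78 N.
|-65.29| exceeds 46.78 N, so the steel block slips up-slope; friction is kinetic, f = μ_k N = 0.12×259.9 = 31.2 N.

f ≈ 31.2 N (down the incline)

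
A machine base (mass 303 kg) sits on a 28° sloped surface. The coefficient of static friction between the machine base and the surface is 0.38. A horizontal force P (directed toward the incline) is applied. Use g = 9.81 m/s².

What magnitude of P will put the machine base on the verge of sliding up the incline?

P ≈ 3400 N

At impending motion up the slope, friction acts down-slope at its limit: f = μ_s N.
Perpendicular to the incline: N = m g cos θ + P sin θ.
Along the incline: P cos θ = m g sin θ + μ_s N = m g sin θ + μ_s (m g cos θ + P sin θ).
Solving, P (cos θ − μ_s sin θ) = m g (sin θ + μ_s cos θ), so P = 303×9.81×(sin 28° + 0.38 cos 28°)/(cos 28° − 0.38 sin 28°) = 2970×0.805/0.7045 = 3400 N.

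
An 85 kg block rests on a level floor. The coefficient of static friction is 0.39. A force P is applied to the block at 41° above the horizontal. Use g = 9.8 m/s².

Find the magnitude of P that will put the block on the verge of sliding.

N = m g − P sin α (the pull lifts the block).
At impending slip, P cos α = μ_s N = μ_s (m g − P sin α).
Solving: P (cos α + μ_s sin α) = μ_s m g → P = 0.39×833/(cos 41° + 0.39 sin 41°) = 325/1.011 = 321 N.

P ≈ 321 N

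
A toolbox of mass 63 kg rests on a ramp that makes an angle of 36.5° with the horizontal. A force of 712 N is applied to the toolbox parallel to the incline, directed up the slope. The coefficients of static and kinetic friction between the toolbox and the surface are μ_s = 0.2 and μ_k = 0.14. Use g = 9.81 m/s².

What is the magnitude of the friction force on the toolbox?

Perpendicular to the surface, N = m g cos θ = 63·9.81·cos 36.5° = 496.8 N.
The friction needed for equilibrium is m g sin θ − P = 367.6 − 712 = -344.4 N, measured positive up-slope.
Static friction can supply at most μ_s N = 99.36 N.
|-344.4| exceeds 99.36 N, so the toolbox slips up-slope; friction is kinetic, f = μ_k N = 0.14×496.8 = 69.6 N.

f ≈ 69.6 N (down the incline)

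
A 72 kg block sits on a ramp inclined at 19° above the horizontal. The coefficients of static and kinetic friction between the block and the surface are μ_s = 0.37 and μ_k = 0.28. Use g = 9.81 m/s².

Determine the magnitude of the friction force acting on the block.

f ≈ 230 N (up the incline)

Normal force: N = m g cos θ = 72 × 9.81 × cos 19° = 667.8 N.
Along the slope the weight component is m g sin θ = 230 N; friction must supply exactly this, acting up-slope.
Static friction can supply at most μ_s N = 247.1 N.
Since |230| ≤ 247.1 N, static friction is sufficient; f equals the required value, not μ_s N.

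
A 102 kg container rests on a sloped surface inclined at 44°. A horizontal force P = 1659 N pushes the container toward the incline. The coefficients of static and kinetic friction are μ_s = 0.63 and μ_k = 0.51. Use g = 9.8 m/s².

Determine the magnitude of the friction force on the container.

Normal direction: N = m g cos θ + P sin θ = 1871 N.
Parallel to the incline: P cos θ − m g sin θ = 1193 − 694.4 = 499 N; the friction needed to balance this is 499 N acting down the slope.
The limit of static friction is μ_s N = 1179 N.
Since 499 N is within the 1179 N limit, the container stays put and friction is exactly 499 N.

f ≈ 499 N (down the incline)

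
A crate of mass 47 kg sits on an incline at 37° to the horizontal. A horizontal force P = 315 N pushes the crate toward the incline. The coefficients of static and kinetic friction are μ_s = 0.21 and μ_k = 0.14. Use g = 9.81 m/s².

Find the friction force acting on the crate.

f ≈ 25.9 N (up the incline)

The horizontal push has a component P sin θ into the surface, so N = m g cos θ + P sin θ = 368.2 + 189.6 = 557.8 N.
Along the incline, the net driving force (taking up-slope positive) is P cos θ − m g sin θ = 251.6 − 277.5 = -25.91 N, so equilibrium requires friction f = 25.91 N (up-slope).
The limit of static friction is μ_s N = 117.1 N.
Since 25.91 N is within the 117.1 N limit, the crate stays put and friction is exactly 25.9 N.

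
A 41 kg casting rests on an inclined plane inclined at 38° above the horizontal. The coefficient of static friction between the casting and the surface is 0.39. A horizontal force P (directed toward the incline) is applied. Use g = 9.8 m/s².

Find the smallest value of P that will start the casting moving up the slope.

At impending motion up the slope, friction acts down-slope at its limit: f = μ_s N.
Perpendicular to the incline: N = m g cos θ + P sin θ.
Along the incline: P cos θ = m g sin θ + μ_s N = m g sin θ + μ_s (m g cos θ + P sin θ).
Solving, P (cos θ − μ_s sin θ) = m g (sin θ + μ_s cos θ), so P = 41×9.8×(sin 38° + 0.39 cos 38°)/(cos 38° − 0.39 sin 38°) = 402×0.923/0.5479 = 677 N.

P ≈ 677 N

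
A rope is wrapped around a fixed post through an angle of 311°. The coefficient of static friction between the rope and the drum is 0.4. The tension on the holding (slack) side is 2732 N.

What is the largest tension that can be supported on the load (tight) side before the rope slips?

At impending slip the capstan equation gives T₂/T₁ = e^{μβ} with β in radians.
β = 311° × π/180 = 5.428 rad.
e^{μβ} = e^{0.4×5.428} = 8.769.
T₂ = T₁ · e^{μβ} = 2732 × 8.769 = 24000 N.

T_max ≈ 24000 N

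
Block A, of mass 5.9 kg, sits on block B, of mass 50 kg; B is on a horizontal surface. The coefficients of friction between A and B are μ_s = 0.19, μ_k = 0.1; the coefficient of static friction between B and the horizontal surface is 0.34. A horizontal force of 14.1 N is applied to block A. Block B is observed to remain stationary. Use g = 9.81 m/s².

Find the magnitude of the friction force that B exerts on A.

f ≈ 5.79 N

Between the blocks, N₁ = m_A g = 57.88 N.
Maximum static friction on A from B: μ_s N₁ = 0.19×57.88 = 11 N.
P = 14.1 N exceeds that limit, so A slips over B and the interface friction becomes kinetic: f₁ = μ_k N₁ = 0.1×57.88 = 5.79 N.
B experiences an equal 5.79 N forward from A (third law). B is in equilibrium, so the floor supplies f₂ = 5.79 N of static friction (limit μ_s(m_A+m_B)g = 186.4 N, not exceeded).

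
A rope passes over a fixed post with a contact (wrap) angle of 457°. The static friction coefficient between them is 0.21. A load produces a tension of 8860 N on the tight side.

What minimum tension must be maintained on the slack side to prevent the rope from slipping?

T_min ≈ 1660 N

Capstan equation at impending slip: T_tight/T_slack = e^{μβ}.
β = 457° = 7.976 rad; e^{μβ} = e^{0.21×7.976} = 5.339.
T_slack = T_tight / e^{μβ} = 8860 / 5.339 = 1660 N.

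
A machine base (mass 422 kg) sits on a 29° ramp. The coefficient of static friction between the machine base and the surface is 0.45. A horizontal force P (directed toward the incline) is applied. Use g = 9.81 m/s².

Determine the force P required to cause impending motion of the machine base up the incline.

P ≈ 5540 N

At impending motion up the slope, friction acts down-slope at its limit: f = μ_s N.
Perpendicular to the incline: N = m g cos θ + P sin θ.
Along the incline: P cos θ = m g sin θ + μ_s N = m g sin θ + μ_s (m g cos θ + P sin θ).
Solving, P (cos θ − μ_s sin θ) = m g (sin θ + μ_s cos θ), so P = 422×9.81×(sin 29° + 0.45 cos 29°)/(cos 29° − 0.45 sin 29°) = 4140×0.8784/0.6565 = 5540 N.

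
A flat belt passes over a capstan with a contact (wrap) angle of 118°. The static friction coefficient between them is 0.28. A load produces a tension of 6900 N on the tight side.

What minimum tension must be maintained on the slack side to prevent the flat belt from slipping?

T_min ≈ 3880 N

Capstan equation at impending slip: T_tight/T_slack = e^{μβ}.
β = 118° = 2.059 rad; e^{μβ} = e^{0.28×2.059} = 1.78.
T_slack = T_tight / e^{μβ} = 6900 / 1.78 = 3880 N.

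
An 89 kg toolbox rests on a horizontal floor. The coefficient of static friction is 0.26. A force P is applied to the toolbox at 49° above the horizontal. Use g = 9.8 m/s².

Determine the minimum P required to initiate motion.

P ≈ 266 N

N = m g − P sin α (the pull lifts the toolbox).
At impending slip, P cos α = μ_s N = μ_s (m g − P sin α).
Solving: P (cos α + μ_s sin α) = μ_s m g → P = 0.26×872/(cos 49° + 0.26 sin 49°) = 227/0.8523 = 266 N.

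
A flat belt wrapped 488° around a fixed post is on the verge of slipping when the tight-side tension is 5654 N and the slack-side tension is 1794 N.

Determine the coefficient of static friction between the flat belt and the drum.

μ ≈ 0.135

T₂/T₁ = e^{μβ} → μ = ln(T₂/T₁)/β.
β = 488° = 8.517 rad.
μ = ln(5654/1794)/8.517 = ln(3.152)/8.517 = 0.135.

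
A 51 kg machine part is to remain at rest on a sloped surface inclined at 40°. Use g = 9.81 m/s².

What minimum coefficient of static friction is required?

At the slip threshold m g sin θ = μ_s m g cos θ, so μ_s,min = tan θ.
μ_s,min = tan 40° = 0.839.

μ_s,min ≈ 0.839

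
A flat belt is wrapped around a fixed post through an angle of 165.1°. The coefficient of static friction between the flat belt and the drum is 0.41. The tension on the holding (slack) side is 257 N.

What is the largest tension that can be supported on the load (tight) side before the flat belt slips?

T_max ≈ 838 N

At impending slip the capstan equation gives T₂/T₁ = e^{μβ} with β in radians.
β = 165.1° × π/180 = 2.882 rad.
e^{μβ} = e^{0.41×2.882} = 3.259.
T₂ = T₁ · e^{μβ} = 257 × 3.259 = 838 N.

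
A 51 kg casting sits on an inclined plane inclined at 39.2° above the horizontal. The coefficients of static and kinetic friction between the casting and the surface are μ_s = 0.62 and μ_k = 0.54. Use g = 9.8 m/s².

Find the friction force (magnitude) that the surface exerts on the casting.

Perpendicular to the surface, N = m g cos θ = 51·9.8·cos 39.2° = 387.3 N.
For equilibrium along the incline, friction must balance the weight component: f = m g sin θ = 315.9 N up the slope.
Static friction can supply at most μ_s N = 240.1 N.
Since |315.9| > 240.1 N, static friction cannot hold it; the casting slides down the incline and kinetic friction applies: f = μ_k N = 0.54 × 387.3 = 209 N.

f ≈ 209 N (up the incline)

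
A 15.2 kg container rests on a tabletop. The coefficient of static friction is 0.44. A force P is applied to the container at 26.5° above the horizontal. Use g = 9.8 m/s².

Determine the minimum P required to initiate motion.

P ≈ 60.1 N

N = m g − P sin α (the pull lifts the container).
At impending slip, P cos α = μ_s N = μ_s (m g − P sin α).
Solving: P (cos α + μ_s sin α) = μ_s m g → P = 0.44×149/(cos 26.5° + 0.44 sin 26.5°) = 65.5/1.091 = 60.1 N.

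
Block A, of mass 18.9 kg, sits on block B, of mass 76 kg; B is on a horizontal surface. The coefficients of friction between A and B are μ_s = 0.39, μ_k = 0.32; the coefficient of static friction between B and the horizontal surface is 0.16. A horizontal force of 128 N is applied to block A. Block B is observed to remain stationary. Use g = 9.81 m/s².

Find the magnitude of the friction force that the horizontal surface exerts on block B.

f ≈ 59.3 N

Between the blocks, N₁ = m_A g = 185.4 N.
So the A–B interface can sustain at most μ_s N₁ = 72.31 N of static friction.
P = 128 N exceeds that limit, so A slips over B and the interface friction becomes kinetic: f₁ = μ_k N₁ = 0.32×185.4 = 59.3 N.
By Newton's third law B feels 59.3 N forward from A. With B stationary, the floor's static friction on B balances it: f₂ = 59.3 N (well within μ_s(m_A+m_B)g = 149 N).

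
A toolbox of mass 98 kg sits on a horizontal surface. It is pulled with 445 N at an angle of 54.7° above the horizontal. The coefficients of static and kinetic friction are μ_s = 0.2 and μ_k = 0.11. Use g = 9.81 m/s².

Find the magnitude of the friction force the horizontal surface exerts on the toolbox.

Vertical equilibrium gives N = m g − P sin α = 598.2 N.
Horizontally, friction must balance P cos α = 257.1 N.
μ_s N = 0.2 × 598.2 = 119.6 N.
The required friction exceeds μ_s N, so the toolbox moves and f = μ_k N = 65.8 N.

f ≈ 65.8 N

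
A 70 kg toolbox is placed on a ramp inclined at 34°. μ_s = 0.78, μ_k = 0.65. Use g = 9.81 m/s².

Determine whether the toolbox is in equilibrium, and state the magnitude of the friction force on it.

f ≈ 384 N

N = m g cos θ = 569 N.
Down-slope weight component: m g sin θ = 384 N.
μ_s N = 444 N.
384 ≤ 444 N, so it stays put; friction = 384 N.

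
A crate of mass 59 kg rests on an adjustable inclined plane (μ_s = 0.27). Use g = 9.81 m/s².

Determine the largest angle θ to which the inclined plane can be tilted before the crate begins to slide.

θ_max ≈ 15.1°

At the slip threshold, m g sin θ = μ_s · m g cos θ, so tan θ = μ_s.
θ_max = arctan(0.27) = 15.1°.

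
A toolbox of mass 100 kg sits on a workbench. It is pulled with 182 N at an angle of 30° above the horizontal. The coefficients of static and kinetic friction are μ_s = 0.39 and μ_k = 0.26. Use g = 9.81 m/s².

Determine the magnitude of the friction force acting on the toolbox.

N = m g − P sin α = 981 − 182×sin 30° = 890 N.
For equilibrium, f = P cos α = 182×cos 30° = 157.6 N.
μ_s N = 0.39 × 890 = 347.1 N.
Since 157.6 N does not exceed the limit, the toolbox stays at rest and f = 158 N.

f ≈ 158 N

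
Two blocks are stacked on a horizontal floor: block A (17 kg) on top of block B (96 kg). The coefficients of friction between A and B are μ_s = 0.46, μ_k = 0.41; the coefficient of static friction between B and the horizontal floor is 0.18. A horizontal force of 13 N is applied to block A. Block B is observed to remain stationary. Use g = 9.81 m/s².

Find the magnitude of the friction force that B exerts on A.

Normal force at the A–B interface: N₁ = m_A g = 166.8 N.
So the A–B interface can sustain at most μ_s N₁ = 76.71 N of static friction.
P = 13 N is within that limit, so A and B move together (both at rest); the A–B friction is simply f₁ = P = 13 N.
By Newton's third law B feels 13 N forward from A. With B stationary, the floor's static friction on B balances it: f₂ = 13 N (well within μ_s(m_A+m_B)g = 199.5 N).

f ≈ 13 N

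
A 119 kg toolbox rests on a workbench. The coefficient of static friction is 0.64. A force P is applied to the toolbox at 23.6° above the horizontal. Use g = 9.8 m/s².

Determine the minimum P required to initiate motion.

N = m g − P sin α (the pull lifts the toolbox).
At impending slip, P cos α = μ_s N = μ_s (m g − P sin α).
Solving: P (cos α + μ_s sin α) = μ_s m g → P = 0.64×1170/(cos 23.6° + 0.64 sin 23.6°) = 746/1.173 = 637 N.

P ≈ 637 N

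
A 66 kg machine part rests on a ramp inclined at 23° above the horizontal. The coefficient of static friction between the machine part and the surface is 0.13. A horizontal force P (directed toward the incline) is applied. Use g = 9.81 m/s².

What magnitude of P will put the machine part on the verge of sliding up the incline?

At impending motion up the slope, friction acts down-slope at its limit: f = μ_s N.
Perpendicular to the incline: N = m g cos θ + P sin θ.
Along the incline: P cos θ = m g sin θ + μ_s N = m g sin θ + μ_s (m g cos θ + P sin θ).
Solving, P (cos θ − μ_s sin θ) = m g (sin θ + μ_s cos θ), so P = 66×9.81×(sin 23° + 0.13 cos 23°)/(cos 23° − 0.13 sin 23°) = 647×0.5104/0.8697 = 380 N.

P ≈ 380 N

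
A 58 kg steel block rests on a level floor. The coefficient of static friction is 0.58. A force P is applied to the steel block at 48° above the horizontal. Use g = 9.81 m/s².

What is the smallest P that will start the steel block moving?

N = m g − P sin α (the pull lifts the steel block).
At impending slip, P cos α = μ_s N = μ_s (m g − P sin α).
Solving: P (cos α + μ_s sin α) = μ_s m g → P = 0.58×569/(cos 48° + 0.58 sin 48°) = 330/1.1 = 300 N.

P ≈ 300 N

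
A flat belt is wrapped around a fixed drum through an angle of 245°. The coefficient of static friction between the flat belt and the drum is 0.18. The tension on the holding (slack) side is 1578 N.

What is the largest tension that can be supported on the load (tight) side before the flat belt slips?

T_max ≈ 3410 N

At impending slip the capstan equation gives T₂/T₁ = e^{μβ} with β in radians.
β = 245° × π/180 = 4.276 rad.
e^{μβ} = e^{0.18×4.276} = 2.159.
T₂ = T₁ · e^{μβ} = 1578 × 2.159 = 3410 N.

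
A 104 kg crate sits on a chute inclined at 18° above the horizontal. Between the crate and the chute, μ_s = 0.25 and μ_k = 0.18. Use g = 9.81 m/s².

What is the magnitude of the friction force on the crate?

f ≈ 175 N (up the incline)

Normal force: N = m g cos θ = 104 × 9.81 × cos 18° = 970.3 N.
For equilibrium along the incline, friction must balance the weight component: f = m g sin θ = 315.3 N up the slope.
The static-friction ceiling is μ_s N = 0.25 × 970.3 = 242.6 N.
Since |315.3| > 242.6 N, static friction cannot hold it; the crate slides down the incline and kinetic friction applies: f = μ_k N = 0.18 × 970.3 = 175 N.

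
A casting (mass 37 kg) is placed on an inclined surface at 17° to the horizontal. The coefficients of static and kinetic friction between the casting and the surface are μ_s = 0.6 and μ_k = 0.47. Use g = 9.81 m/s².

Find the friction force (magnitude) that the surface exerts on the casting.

The normal reaction is N = m g cos θ = 347.1 N.
Along the slope the weight component is m g sin θ = 106.1 N; friction must supply exactly this, acting up-slope.
The static-friction ceiling is μ_s N = 0.6 × 347.1 = 208.3 N.
Since |106.1| ≤ 208.3 N, the casting remains in static equilibrium and friction takes exactly the required value.

f ≈ 106 N (up the incline)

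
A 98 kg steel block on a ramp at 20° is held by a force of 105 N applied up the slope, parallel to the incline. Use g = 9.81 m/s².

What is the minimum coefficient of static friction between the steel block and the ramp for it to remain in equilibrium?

N = m g cos θ = 903.4 N.
Friction must make up the shortfall along the incline: f = m g sin θ − P = 328.8 − 105 = 223.8 N.
At the threshold f = μ_s N, so μ_s,min = 223.8/903.4 = 0.248.

μ_s,min ≈ 0.248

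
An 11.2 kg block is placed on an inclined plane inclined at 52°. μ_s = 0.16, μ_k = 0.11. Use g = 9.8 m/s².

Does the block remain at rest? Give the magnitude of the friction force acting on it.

f ≈ 7.43 N

N = m g cos θ = 67.6 N.
Down-slope weight component: m g sin θ = 86.5 N.
μ_s N = 10.8 N.
86.5 > 10.8 N, so it slides; kinetic friction f = μ_k N = 0.11×67.6 = 7.43 N.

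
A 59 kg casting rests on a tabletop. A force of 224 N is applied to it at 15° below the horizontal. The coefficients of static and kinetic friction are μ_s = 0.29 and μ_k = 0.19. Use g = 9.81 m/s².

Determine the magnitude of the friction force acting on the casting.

N = m g + P sin α = 578.8 + 224×sin 15° = 636.8 N.
The horizontal driving force is P cos α = 216.4 N, so equilibrium needs friction f = 216.4 N.
μ_s N = 0.29 × 636.8 = 184.7 N.
The required friction exceeds μ_s N, so the casting moves and f = μ_k N = 121 N.

f ≈ 121 N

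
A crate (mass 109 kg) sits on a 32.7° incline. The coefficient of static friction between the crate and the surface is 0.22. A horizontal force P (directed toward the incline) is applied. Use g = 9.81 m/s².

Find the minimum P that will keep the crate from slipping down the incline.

P_min ≈ 395 N

The crate tends to slide down (tan θ > μ_s), so at the point of impending slip friction acts up-slope at its limit: f = μ_s N.
Perpendicular to the incline: N = m g cos θ + P sin θ.
Along the incline: P cos θ + μ_s N = m g sin θ, i.e. P cos θ + μ_s (m g cos θ + P sin θ) = m g sin θ.
Solving, P (cos θ + μ_s sin θ) = m g (sin θ − μ_s cos θ), so P = 1070×0.3551/0.9604 = 395 N.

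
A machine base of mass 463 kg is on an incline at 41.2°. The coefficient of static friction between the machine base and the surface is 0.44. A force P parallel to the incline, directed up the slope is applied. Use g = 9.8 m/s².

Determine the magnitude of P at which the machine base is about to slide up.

At impending motion up the slope, friction acts down-slope at its limit: f = μ_s N.
P is parallel to the surface, so N = m g cos θ = 3410 N.
Along the incline: P = m g sin θ + μ_s N = 2990 + 0.44×3410 = 4490 N.

P ≈ 4490 N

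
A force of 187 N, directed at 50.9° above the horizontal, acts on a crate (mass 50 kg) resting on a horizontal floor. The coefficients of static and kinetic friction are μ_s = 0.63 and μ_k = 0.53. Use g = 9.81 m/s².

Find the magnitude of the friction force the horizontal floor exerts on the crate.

f ≈ 118 N

Vertical equilibrium gives N = m g − P sin α = 345.4 N.
For equilibrium, f = P cos α = 187×cos 50.9° = 117.9 N.
μ_s N = 0.63 × 345.4 = 217.6 N.
Since 117.9 N does not exceed the limit, the crate stays at rest and f = 118 N.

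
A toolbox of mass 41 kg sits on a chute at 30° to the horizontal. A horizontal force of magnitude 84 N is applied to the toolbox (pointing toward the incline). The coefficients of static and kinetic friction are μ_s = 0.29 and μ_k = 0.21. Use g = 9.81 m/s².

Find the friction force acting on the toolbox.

f ≈ 82 N (up the incline)

Normal direction: N = m g cos θ + P sin θ = 390.3 N.
Along the incline, the net driving force (taking up-slope positive) is P cos θ − m g sin θ = 72.75 − 201.1 = -128.4 N, so equilibrium requires friction f = 128.4 N (up-slope).
Maximum static friction: μ_s N = 0.29 × 390.3 = 113.2 N.
|f_req| = 128.4 > 113.2 N → the toolbox slides down the incline; f = μ_k N = 0.21 × 390.3 = 82 N.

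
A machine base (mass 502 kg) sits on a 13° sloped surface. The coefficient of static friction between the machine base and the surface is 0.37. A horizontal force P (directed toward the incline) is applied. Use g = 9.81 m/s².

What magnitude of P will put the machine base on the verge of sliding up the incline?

P ≈ 3240 N

At impending motion up the slope, friction acts down-slope at its limit: f = μ_s N.
Perpendicular to the incline: N = m g cos θ + P sin θ.
Along the incline: P cos θ = m g sin θ + μ_s N = m g sin θ + μ_s (m g cos θ + P sin θ).
Solving, P (cos θ − μ_s sin θ) = m g (sin θ + μ_s cos θ), so P = 502×9.81×(sin 13° + 0.37 cos 13°)/(cos 13° − 0.37 sin 13°) = 4920×0.5855/0.8911 = 3240 N.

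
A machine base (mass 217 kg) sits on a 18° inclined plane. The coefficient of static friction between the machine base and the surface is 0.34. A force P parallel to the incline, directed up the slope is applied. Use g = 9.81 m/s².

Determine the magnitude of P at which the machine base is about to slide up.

P ≈ 1350 N

At impending motion up the slope, friction acts down-slope at its limit: f = μ_s N.
P is parallel to the surface, so N = m g cos θ = 2020 N.
Along the incline: P = m g sin θ + μ_s N = 658 + 0.34×2020 = 1350 N.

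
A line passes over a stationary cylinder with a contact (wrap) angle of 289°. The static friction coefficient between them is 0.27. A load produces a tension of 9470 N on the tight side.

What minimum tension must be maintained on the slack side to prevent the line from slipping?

Capstan equation at impending slip: T_tight/T_slack = e^{μβ}.
β = 289° = 5.044 rad; e^{μβ} = e^{0.27×5.044} = 3.904.
T_slack = T_tight / e^{μβ} = 9470 / 3.904 = 2430 N.

T_min ≈ 2430 N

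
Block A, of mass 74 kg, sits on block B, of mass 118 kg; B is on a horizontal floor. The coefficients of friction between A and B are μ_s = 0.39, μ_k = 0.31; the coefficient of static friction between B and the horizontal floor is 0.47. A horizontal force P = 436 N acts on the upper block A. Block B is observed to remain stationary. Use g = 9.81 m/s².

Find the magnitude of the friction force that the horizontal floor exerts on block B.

Between the blocks, N₁ = m_A g = 725.9 N.
So the A–B interface can sustain at most μ_s N₁ = 283.1 N of static friction.
P = 436 N exceeds that limit, so A slips over B and the interface friction becomes kinetic: f₁ = μ_k N₁ = 0.31×725.9 = 225 N.
B experiences an equal 225 N forward from A (third law). B is in equilibrium, so the floor supplies f₂ = 225 N of static friction (limit μ_s(m_A+m_B)g = 885.3 N, not exceeded).

f ≈ 225 N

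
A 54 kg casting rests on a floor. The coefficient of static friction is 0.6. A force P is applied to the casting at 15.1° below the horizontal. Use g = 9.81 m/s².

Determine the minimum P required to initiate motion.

P ≈ 393 N

N = m g + P sin α (the push presses the casting into the floor).
At impending slip, P cos α = μ_s N = μ_s (m g + P sin α).
Solving: P (cos α − μ_s sin α) = μ_s m g → P = 0.6×530/(cos 15.1° − 0.6 sin 15.1°) = 318/0.8092 = 393 N.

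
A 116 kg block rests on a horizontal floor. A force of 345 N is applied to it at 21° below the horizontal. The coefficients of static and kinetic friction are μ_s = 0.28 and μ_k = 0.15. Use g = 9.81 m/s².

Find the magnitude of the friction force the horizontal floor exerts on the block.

f ≈ 322 N

The vertical component of P adds to the normal force: N = m g + P sin α = 1138 + 123.6 = 1262 N.
For equilibrium, f = P cos α = 345×cos 21° = 322.1 N.
The static-friction limit is μ_s N = 353.2 N.
Since 322.1 N does not exceed the limit, the block stays at rest and f = 322 N.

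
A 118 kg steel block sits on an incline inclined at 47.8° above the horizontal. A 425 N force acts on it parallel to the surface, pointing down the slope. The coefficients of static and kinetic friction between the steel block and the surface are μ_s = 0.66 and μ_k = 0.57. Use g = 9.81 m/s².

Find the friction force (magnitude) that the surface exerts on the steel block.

f ≈ 443 N (up the incline)

Perpendicular to the surface, N = m g cos θ = 118·9.81·cos 47.8° = 777.6 N.
For equilibrium along the incline the friction force must supply f = m g sin θ + P = 857.5 + 425 = 1283 N (positive meaning up-slope).
Maximum static friction available: μ_s N = 0.66 × 777.6 = 513.2 N.
Since |1283| > 513.2 N, static friction cannot hold it; the steel block slides down the incline and kinetic friction applies: f = μ_k N = 0.57 × 777.6 = 443 N.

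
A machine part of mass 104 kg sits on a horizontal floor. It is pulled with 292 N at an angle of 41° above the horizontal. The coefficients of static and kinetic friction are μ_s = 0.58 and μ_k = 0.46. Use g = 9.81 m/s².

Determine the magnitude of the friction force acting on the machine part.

f ≈ 220 N

Vertical equilibrium gives N = m g − P sin α = 828.7 N.
For equilibrium, f = P cos α = 292×cos 41° = 220.4 N.
μ_s N = 0.58 × 828.7 = 480.6 N.
Since 220.4 N does not exceed the limit, the machine part stays at rest and f = 220 N.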